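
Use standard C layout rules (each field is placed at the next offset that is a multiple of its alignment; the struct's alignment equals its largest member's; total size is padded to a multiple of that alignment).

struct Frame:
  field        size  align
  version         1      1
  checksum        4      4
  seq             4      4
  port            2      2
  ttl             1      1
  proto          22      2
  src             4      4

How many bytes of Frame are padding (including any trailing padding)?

0..1  version  (1B, 1-aligned)
1..4  -- padding (3B)
4..8  checksum  (4B, 4-aligned)
8..12  seq  (4B, 4-aligned)
12..14  port  (2B, 2-aligned)
14..15  ttl  (1B, 1-aligned)
15..16  -- padding (1B)
16..38  proto  (22B, 2-aligned)
38..40  -- padding (2B)
40..44  src  (4B, 4-aligned)
sizeof = 44, alignof = 4
data bytes 38, size 44 → padding 6

6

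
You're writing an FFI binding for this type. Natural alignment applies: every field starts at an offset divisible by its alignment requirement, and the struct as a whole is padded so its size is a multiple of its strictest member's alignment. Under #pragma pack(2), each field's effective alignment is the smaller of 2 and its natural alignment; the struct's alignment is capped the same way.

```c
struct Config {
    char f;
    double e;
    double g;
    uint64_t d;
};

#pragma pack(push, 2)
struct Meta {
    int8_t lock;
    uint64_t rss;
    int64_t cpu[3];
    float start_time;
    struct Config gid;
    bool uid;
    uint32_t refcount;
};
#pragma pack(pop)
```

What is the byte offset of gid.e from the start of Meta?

46

Config: 0..1  f  (1B, 1-aligned); 1..8  -- padding (7B); 8..16  e  (8B, 8-aligned); 16..24  g  (8B, 8-aligned); 24..32  d  (8B, 8-aligned); sizeof = 32, alignof = 8
0..1  lock  (1B, 1-aligned)
1..2  -- padding (1B)
2..10  rss  (8B, 2-aligned)
10..34  cpu  (24B, 2-aligned)
34..38  start_time  (4B, 2-aligned)
38..70  gid  (32B, 2-aligned)
within Config: e at 8
38 + 8 = 46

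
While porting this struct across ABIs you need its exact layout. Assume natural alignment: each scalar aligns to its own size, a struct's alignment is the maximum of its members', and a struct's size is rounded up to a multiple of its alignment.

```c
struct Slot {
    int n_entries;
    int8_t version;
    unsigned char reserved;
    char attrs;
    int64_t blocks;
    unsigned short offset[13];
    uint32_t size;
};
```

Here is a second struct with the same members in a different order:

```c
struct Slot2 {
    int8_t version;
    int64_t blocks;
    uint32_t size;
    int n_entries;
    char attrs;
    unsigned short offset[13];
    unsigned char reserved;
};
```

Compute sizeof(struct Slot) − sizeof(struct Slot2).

0..4  n_entries  (4B, 4-aligned)
4..5  version  (1B, 1-aligned)
5..6  reserved  (1B, 1-aligned)
6..7  attrs  (1B, 1-aligned)
7..8  -- padding (1B)
8..16  blocks  (8B, 8-aligned)
16..42  offset  (26B, 2-aligned)
42..44  -- padding (2B)
44..48  size  (4B, 4-aligned)
sizeof = 48, alignof = 8
— Slot2 —
0..1  version  (1B, 1-aligned)
1..8  -- padding (7B)
8..16  blocks  (8B, 8-aligned)
16..20  size  (4B, 4-aligned)
20..24  n_entries  (4B, 4-aligned)
24..25  attrs  (1B, 1-aligned)
25..26  -- padding (1B)
26..52  offset  (26B, 2-aligned)
52..53  reserved  (1B, 1-aligned)
53..56  -- tail padding (3B)
sizeof = 56, alignof = 8
48 − 56 = -8

-8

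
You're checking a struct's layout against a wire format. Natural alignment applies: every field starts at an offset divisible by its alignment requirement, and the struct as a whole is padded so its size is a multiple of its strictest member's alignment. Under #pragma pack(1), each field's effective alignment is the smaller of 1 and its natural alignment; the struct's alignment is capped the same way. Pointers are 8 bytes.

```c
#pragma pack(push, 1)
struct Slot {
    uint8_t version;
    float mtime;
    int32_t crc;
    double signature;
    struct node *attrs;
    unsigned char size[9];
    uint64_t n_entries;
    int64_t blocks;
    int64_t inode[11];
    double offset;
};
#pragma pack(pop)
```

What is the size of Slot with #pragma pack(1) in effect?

@0: version [1B, align 1] → 1
@1: mtime [4B, align 1] → 5
@5: crc [4B, align 1] → 9
@9: signature [8B, align 1] → 17
@17: attrs [8B, align 1] → 25
@25: size [9B, align 1] → 34
@34: n_entries [8B, align 1] → 42
@42: blocks [8B, align 1] → 50
@50: inode [88B, align 1] → 138
@138: offset [8B, align 1] → 146
size 146, align 1

146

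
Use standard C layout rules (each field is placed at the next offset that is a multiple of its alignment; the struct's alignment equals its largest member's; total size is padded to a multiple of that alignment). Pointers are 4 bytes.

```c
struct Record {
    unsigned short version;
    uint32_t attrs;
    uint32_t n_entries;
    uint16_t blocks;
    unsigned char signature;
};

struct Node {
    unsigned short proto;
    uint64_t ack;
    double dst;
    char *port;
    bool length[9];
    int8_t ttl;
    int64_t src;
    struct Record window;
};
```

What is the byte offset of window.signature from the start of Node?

62

Record: 0..2  version  (2B, 2-aligned); 2..4  -- padding (2B); 4..8  attrs  (4B, 4-aligned); 8..12  n_entries  (4B, 4-aligned); 12..14  blocks  (2B, 2-aligned); 14..15  signature  (1B, 1-aligned); 15..16  -- tail padding (1B); sizeof = 16, alignof = 4
0..2  proto  (2B, 2-aligned)
2..8  -- padding (6B)
8..16  ack  (8B, 8-aligned)
16..24  dst  (8B, 8-aligned)
24..28  port  (4B, 4-aligned)
28..37  length  (9B, 1-aligned)
37..38  ttl  (1B, 1-aligned)
38..40  -- padding (2B)
40..48  src  (8B, 8-aligned)
48..64  window  (16B, 4-aligned)
within Record: signature at 14
48 + 14 = 62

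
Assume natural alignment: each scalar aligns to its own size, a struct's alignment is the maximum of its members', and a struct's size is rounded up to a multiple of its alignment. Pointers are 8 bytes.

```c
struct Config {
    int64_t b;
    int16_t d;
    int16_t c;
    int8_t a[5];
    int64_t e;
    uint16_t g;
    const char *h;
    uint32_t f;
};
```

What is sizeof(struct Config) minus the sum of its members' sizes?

b at 0 (size 8, align 8) → ends 8
d at 8 (size 2, align 2) → ends 10
c at 10 (size 2, align 2) → ends 12
a at 12 (size 5, align 1) → ends 17
pad 7 to align 8 for e
e at 24 (size 8, align 8) → ends 32
g at 32 (size 2, align 2) → ends 34
pad 6 to align 8 for h
h at 40 (size 8, align 8) → ends 48
f at 48 (size 4, align 4) → ends 52
tail pad 4 to reach multiple of 8
total 56 bytes, alignment 8
data bytes 39, size 56 → padding 17

17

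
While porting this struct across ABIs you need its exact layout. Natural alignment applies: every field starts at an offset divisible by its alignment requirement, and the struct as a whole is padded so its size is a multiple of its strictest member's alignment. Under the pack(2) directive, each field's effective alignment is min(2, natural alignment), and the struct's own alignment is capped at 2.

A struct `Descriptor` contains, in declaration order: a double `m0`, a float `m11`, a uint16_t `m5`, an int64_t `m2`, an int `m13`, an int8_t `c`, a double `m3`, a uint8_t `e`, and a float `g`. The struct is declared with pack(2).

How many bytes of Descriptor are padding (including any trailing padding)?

2

@0: m0 [8B, align 2] → 8
@8: m11 [4B, align 2] → 12
@12: m5 [2B, align 2] → 14
@14: m2 [8B, align 2] → 22
@22: m13 [4B, align 2] → 26
@26: c [1B, align 1] → 27
+1 pad (align 2)
@28: m3 [8B, align 2] → 36
@36: e [1B, align 1] → 37
+1 pad (align 2)
@38: g [4B, align 2] → 42
size 42, align 2
data bytes 40, size 42 → padding 2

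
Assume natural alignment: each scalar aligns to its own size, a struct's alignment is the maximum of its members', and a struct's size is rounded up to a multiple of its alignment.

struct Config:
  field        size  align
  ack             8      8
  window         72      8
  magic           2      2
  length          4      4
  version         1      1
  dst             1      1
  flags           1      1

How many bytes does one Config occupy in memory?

0..8  ack  (8B, 8-aligned)
8..80  window  (72B, 8-aligned)
80..82  magic  (2B, 2-aligned)
82..84  -- padding (2B)
84..88  length  (4B, 4-aligned)
88..89  version  (1B, 1-aligned)
89..90  dst  (1B, 1-aligned)
90..91  flags  (1B, 1-aligned)
91..96  -- tail padding (5B)
sizeof = 96, alignof = 8

96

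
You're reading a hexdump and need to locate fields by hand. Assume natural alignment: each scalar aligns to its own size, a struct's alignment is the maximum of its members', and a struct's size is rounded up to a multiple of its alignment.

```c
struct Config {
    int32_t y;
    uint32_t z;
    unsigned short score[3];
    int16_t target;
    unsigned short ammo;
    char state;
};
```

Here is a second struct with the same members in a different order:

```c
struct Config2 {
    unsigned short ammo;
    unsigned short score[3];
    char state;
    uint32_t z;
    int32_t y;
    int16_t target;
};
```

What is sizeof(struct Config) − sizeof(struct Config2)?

@0: y [4B, align 4] → 4
@4: z [4B, align 4] → 8
@8: score [6B, align 2] → 14
@14: target [2B, align 2] → 16
@16: ammo [2B, align 2] → 18
@18: state [1B, align 1] → 19
+1 tail pad (align 4)
size 20, align 4
— Config2 —
@0: ammo [2B, align 2] → 2
@2: score [6B, align 2] → 8
@8: state [1B, align 1] → 9
+3 pad (align 4)
@12: z [4B, align 4] → 16
@16: y [4B, align 4] → 20
@20: target [2B, align 2] → 22
+2 tail pad (align 4)
size 24, align 4
20 − 24 = -4

-4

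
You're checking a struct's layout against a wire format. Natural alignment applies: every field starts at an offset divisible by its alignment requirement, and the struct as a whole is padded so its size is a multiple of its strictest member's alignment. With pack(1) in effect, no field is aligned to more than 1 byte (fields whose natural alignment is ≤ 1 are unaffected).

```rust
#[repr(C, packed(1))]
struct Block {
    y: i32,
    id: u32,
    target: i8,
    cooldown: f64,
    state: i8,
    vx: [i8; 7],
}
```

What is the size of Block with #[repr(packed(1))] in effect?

25

0..4  y  (4B, 1-aligned)
4..8  id  (4B, 1-aligned)
8..9  target  (1B, 1-aligned)
9..17  cooldown  (8B, 1-aligned)
17..18  state  (1B, 1-aligned)
18..25  vx  (7B, 1-aligned)
sizeof = 25, alignof = 1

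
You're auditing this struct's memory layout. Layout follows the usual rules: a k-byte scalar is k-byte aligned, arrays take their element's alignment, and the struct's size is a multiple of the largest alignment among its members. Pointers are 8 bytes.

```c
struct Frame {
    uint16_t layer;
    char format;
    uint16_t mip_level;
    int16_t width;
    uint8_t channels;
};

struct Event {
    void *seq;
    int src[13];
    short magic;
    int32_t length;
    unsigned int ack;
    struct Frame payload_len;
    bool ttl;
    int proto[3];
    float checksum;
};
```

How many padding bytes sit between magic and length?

2

Frame: @0: layer [2B, align 2] → 2; @2: format [1B, align 1] → 3; +1 pad (align 2); @4: mip_level [2B, align 2] → 6; @6: width [2B, align 2] → 8; @8: channels [1B, align 1] → 9; +1 tail pad (align 2); size 10, align 2
@0: seq [8B, align 8] → 8
@8: src [52B, align 4] → 60
@60: magic [2B, align 2] → 62
+2 pad (align 4)
@64: length [4B, align 4] → 68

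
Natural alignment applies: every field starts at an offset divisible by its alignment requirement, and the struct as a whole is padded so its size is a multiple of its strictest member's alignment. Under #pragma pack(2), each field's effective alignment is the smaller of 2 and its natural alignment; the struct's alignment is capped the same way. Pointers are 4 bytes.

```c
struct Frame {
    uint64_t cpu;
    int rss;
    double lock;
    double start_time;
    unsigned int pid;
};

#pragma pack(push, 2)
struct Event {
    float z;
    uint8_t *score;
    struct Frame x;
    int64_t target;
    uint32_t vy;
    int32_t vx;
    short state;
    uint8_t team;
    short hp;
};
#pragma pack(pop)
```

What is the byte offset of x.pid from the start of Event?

40

Frame: @0: cpu [8B, align 8] → 8; @8: rss [4B, align 4] → 12; +4 pad (align 8); @16: lock [8B, align 8] → 24; @24: start_time [8B, align 8] → 32; @32: pid [4B, align 4] → 36; +4 tail pad (align 8); size 40, align 8
@0: z [4B, align 2] → 4
@4: score [4B, align 2] → 8
@8: x [40B, align 2] → 48
within Frame: pid at 32
8 + 32 = 40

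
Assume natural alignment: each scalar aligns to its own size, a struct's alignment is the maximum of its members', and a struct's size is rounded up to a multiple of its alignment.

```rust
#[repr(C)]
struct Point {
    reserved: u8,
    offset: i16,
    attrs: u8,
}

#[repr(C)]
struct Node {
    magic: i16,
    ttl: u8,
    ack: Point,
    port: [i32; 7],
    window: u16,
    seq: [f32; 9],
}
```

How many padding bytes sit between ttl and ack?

1

Point: reserved at 0 (size 1, align 1) → ends 1; pad 1 to align 2 for offset; offset at 2 (size 2, align 2) → ends 4; attrs at 4 (size 1, align 1) → ends 5; tail pad 1 to reach multiple of 2; total 6 bytes, alignment 2
magic at 0 (size 2, align 2) → ends 2
ttl at 2 (size 1, align 1) → ends 3
pad 1 to align 2 for ack
ack at 4 (size 6, align 2) → ends 10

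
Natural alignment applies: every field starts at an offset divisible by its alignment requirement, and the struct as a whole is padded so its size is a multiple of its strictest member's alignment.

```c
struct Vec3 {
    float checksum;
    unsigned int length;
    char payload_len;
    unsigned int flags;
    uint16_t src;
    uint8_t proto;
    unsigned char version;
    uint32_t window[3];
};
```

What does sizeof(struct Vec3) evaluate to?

32 bytes

checksum at 0 (size 4, align 4) → ends 4
length at 4 (size 4, align 4) → ends 8
payload_len at 8 (size 1, align 1) → ends 9
pad 3 to align 4 for flags
flags at 12 (size 4, align 4) → ends 16
src at 16 (size 2, align 2) → ends 18
proto at 18 (size 1, align 1) → ends 19
version at 19 (size 1, align 1) → ends 20
window at 20 (size 12, align 4) → ends 32
total 32 bytes, alignment 4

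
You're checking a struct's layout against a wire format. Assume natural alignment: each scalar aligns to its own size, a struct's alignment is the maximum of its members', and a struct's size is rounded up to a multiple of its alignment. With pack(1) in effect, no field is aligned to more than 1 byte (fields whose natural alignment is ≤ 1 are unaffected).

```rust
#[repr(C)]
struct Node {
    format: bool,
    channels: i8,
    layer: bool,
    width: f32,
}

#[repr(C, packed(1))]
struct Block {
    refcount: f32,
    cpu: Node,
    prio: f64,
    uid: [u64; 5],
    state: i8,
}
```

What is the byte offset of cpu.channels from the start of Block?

Node: 0..1  format  (1B, 1-aligned); 1..2  channels  (1B, 1-aligned); 2..3  layer  (1B, 1-aligned); 3..4  -- padding (1B); 4..8  width  (4B, 4-aligned); sizeof = 8, alignof = 4
0..4  refcount  (4B, 1-aligned)
4..12  cpu  (8B, 1-aligned)
within Node: channels at 1
4 + 1 = 5

5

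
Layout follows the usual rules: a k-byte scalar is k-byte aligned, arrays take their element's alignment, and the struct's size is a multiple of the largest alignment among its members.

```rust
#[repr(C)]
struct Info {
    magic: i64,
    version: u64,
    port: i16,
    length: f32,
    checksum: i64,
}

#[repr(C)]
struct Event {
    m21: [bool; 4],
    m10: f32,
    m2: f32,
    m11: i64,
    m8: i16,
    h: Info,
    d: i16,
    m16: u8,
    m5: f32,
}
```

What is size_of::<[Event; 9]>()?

Info: @0: magic [8B, align 8] → 8; @8: version [8B, align 8] → 16; @16: port [2B, align 2] → 18; +2 pad (align 4); @20: length [4B, align 4] → 24; @24: checksum [8B, align 8] → 32; size 32, align 8
@0: m21 [4B, align 1] → 4
@4: m10 [4B, align 4] → 8
@8: m2 [4B, align 4] → 12
+4 pad (align 8)
@16: m11 [8B, align 8] → 24
@24: m8 [2B, align 2] → 26
+6 pad (align 8)
@32: h [32B, align 8] → 64
@64: d [2B, align 2] → 66
@66: m16 [1B, align 1] → 67
+1 pad (align 4)
@68: m5 [4B, align 4] → 72
size 72, align 8
array of 9: 9 × 72 = 648

648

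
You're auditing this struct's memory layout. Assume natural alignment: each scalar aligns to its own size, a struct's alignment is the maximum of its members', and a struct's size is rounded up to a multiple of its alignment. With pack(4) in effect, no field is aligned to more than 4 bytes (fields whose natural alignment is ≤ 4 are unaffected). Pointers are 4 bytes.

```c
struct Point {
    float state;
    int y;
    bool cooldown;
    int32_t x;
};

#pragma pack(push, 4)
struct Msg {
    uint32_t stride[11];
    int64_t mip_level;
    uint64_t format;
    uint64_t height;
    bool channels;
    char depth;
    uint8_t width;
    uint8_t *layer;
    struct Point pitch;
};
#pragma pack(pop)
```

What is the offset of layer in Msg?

Point: @0: state [4B, align 4] → 4; @4: y [4B, align 4] → 8; @8: cooldown [1B, align 1] → 9; +3 pad (align 4); @12: x [4B, align 4] → 16; size 16, align 4
@0: stride [44B, align 4] → 44
@44: mip_level [8B, align 4] → 52
@52: format [8B, align 4] → 60
@60: height [8B, align 4] → 68
@68: channels [1B, align 1] → 69
@69: depth [1B, align 1] → 70
@70: width [1B, align 1] → 71
+1 pad (align 4)
@72: layer [4B, align 4] → 76

72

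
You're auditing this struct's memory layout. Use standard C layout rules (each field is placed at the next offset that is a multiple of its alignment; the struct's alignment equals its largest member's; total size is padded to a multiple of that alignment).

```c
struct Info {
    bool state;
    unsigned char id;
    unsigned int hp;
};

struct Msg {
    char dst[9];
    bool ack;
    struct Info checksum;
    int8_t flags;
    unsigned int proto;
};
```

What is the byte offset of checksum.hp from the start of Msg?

Info: 0..1  state  (1B, 1-aligned); 1..2  id  (1B, 1-aligned); 2..4  -- padding (2B); 4..8  hp  (4B, 4-aligned); sizeof = 8, alignof = 4
0..9  dst  (9B, 1-aligned)
9..10  ack  (1B, 1-aligned)
10..12  -- padding (2B)
12..20  checksum  (8B, 4-aligned)
within Info: hp at 4
12 + 4 = 16

16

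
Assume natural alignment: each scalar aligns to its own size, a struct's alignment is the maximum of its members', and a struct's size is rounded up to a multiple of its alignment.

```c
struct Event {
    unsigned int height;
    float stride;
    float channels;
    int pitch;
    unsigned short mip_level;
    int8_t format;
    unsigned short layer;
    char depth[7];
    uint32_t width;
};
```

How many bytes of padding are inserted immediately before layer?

1

height at 0 (size 4, align 4) → ends 4
stride at 4 (size 4, align 4) → ends 8
channels at 8 (size 4, align 4) → ends 12
pitch at 12 (size 4, align 4) → ends 16
mip_level at 16 (size 2, align 2) → ends 18
format at 18 (size 1, align 1) → ends 19
pad 1 to align 2 for layer
layer at 20 (size 2, align 2) → ends 22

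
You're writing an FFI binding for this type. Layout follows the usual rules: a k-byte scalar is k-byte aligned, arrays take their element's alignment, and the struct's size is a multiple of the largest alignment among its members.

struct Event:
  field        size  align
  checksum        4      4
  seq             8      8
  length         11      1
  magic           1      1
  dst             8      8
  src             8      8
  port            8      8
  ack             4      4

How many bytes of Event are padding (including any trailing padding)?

12

checksum at 0 (size 4, align 4) → ends 4
pad 4 to align 8 for seq
seq at 8 (size 8, align 8) → ends 16
length at 16 (size 11, align 1) → ends 27
magic at 27 (size 1, align 1) → ends 28
pad 4 to align 8 for dst
dst at 32 (size 8, align 8) → ends 40
src at 40 (size 8, align 8) → ends 48
port at 48 (size 8, align 8) → ends 56
ack at 56 (size 4, align 4) → ends 60
tail pad 4 to reach multiple of 8
total 64 bytes, alignment 8
data bytes 52, size 64 → padding 12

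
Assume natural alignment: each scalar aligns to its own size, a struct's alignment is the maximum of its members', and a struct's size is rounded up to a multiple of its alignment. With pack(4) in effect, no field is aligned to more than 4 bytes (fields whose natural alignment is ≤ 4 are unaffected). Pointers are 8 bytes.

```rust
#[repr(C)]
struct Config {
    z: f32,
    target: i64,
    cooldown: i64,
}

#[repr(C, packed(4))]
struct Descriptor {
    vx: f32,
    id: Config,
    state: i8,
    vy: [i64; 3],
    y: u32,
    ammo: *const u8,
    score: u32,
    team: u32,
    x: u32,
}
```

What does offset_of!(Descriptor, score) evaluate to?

68

Config: z at 0 (size 4, align 4) → ends 4; pad 4 to align 8 for target; target at 8 (size 8, align 8) → ends 16; cooldown at 16 (size 8, align 8) → ends 24; total 24 bytes, alignment 8
vx at 0 (size 4, align 4) → ends 4
id at 4 (size 24, align 4) → ends 28
state at 28 (size 1, align 1) → ends 29
pad 3 to align 4 for vy
vy at 32 (size 24, align 4) → ends 56
y at 56 (size 4, align 4) → ends 60
ammo at 60 (size 8, align 4) → ends 68
score at 68 (size 4, align 4) → ends 72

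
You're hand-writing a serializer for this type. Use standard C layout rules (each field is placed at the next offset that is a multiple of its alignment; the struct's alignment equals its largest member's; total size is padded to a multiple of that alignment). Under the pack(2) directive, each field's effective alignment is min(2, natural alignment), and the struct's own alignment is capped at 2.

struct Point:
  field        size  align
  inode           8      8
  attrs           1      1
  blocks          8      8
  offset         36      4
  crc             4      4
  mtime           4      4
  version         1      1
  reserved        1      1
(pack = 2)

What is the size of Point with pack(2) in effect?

64

0..8  inode  (8B, 2-aligned)
8..9  attrs  (1B, 1-aligned)
9..10  -- padding (1B)
10..18  blocks  (8B, 2-aligned)
18..54  offset  (36B, 2-aligned)
54..58  crc  (4B, 2-aligned)
58..62  mtime  (4B, 2-aligned)
62..63  version  (1B, 1-aligned)
63..64  reserved  (1B, 1-aligned)
sizeof = 64, alignof = 2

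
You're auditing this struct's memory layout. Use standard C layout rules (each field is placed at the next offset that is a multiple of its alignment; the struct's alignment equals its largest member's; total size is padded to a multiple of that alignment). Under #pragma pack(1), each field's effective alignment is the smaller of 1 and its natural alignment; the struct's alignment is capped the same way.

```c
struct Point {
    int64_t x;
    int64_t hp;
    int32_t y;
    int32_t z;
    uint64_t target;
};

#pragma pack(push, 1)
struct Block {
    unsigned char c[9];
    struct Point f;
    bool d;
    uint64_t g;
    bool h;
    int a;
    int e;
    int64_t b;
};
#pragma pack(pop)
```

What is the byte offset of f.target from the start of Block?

Point: 0..8  x  (8B, 8-aligned); 8..16  hp  (8B, 8-aligned); 16..20  y  (4B, 4-aligned); 20..24  z  (4B, 4-aligned); 24..32  target  (8B, 8-aligned); sizeof = 32, alignof = 8
0..9  c  (9B, 1-aligned)
9..41  f  (32B, 1-aligned)
within Point: target at 24
9 + 24 = 33

33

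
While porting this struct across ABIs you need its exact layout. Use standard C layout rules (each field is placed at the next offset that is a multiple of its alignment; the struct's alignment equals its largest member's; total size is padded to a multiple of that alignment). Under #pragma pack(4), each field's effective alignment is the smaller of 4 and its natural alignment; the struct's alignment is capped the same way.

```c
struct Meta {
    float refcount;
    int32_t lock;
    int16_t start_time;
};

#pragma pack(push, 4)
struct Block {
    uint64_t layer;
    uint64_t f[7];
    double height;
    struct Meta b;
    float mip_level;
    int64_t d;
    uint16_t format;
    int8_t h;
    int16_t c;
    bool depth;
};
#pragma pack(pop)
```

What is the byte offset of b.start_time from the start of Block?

80

Meta: refcount at 0 (size 4, align 4) → ends 4; lock at 4 (size 4, align 4) → ends 8; start_time at 8 (size 2, align 2) → ends 10; tail pad 2 to reach multiple of 4; total 12 bytes, alignment 4
layer at 0 (size 8, align 4) → ends 8
f at 8 (size 56, align 4) → ends 64
height at 64 (size 8, align 4) → ends 72
b at 72 (size 12, align 4) → ends 84
within Meta: start_time at 8
72 + 8 = 80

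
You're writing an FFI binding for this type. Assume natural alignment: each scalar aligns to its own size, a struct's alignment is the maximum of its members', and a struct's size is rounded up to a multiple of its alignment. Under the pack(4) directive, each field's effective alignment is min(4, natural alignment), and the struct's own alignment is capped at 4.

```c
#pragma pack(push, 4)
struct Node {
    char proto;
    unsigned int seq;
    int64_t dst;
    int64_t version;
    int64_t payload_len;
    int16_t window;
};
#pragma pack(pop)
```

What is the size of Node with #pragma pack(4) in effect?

0..1  proto  (1B, 1-aligned)
1..4  -- padding (3B)
4..8  seq  (4B, 4-aligned)
8..16  dst  (8B, 4-aligned)
16..24  version  (8B, 4-aligned)
24..32  payload_len  (8B, 4-aligned)
32..34  window  (2B, 2-aligned)
34..36  -- tail padding (2B)
sizeof = 36, alignof = 4

36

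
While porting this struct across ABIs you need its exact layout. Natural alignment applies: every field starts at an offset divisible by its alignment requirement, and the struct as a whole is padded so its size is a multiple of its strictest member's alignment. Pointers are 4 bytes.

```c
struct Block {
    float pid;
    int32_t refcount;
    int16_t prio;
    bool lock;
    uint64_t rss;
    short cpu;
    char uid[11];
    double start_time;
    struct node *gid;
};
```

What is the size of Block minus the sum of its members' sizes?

@0: pid [4B, align 4] → 4
@4: refcount [4B, align 4] → 8
@8: prio [2B, align 2] → 10
@10: lock [1B, align 1] → 11
+5 pad (align 8)
@16: rss [8B, align 8] → 24
@24: cpu [2B, align 2] → 26
@26: uid [11B, align 1] → 37
+3 pad (align 8)
@40: start_time [8B, align 8] → 48
@48: gid [4B, align 4] → 52
+4 tail pad (align 8)
size 56, align 8
data bytes 44, size 56 → padding 12

12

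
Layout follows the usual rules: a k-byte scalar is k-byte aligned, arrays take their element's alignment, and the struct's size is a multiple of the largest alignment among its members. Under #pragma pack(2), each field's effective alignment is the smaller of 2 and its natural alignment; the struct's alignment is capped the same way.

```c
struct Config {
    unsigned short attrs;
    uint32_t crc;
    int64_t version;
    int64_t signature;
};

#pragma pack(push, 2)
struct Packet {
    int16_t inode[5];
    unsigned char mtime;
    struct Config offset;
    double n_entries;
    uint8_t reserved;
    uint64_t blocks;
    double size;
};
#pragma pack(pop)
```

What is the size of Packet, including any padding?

62

Config: attrs at 0 (size 2, align 2) → ends 2; pad 2 to align 4 for crc; crc at 4 (size 4, align 4) → ends 8; version at 8 (size 8, align 8) → ends 16; signature at 16 (size 8, align 8) → ends 24; total 24 bytes, alignment 8
inode at 0 (size 10, align 2) → ends 10
mtime at 10 (size 1, align 1) → ends 11
pad 1 to align 2 for offset
offset at 12 (size 24, align 2) → ends 36
n_entries at 36 (size 8, align 2) → ends 44
reserved at 44 (size 1, align 1) → ends 45
pad 1 to align 2 for blocks
blocks at 46 (size 8, align 2) → ends 54
size at 54 (size 8, align 2) → ends 62
total 62 bytes, alignment 2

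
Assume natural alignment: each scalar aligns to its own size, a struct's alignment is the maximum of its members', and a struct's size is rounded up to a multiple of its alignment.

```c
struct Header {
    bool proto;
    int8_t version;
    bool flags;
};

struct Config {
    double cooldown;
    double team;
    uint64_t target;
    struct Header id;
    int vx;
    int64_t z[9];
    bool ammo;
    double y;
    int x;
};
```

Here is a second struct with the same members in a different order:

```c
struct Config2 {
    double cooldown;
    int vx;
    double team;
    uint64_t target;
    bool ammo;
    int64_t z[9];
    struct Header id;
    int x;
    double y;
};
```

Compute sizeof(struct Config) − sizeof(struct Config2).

0

Header: proto at 0 (size 1, align 1) → ends 1; version at 1 (size 1, align 1) → ends 2; flags at 2 (size 1, align 1) → ends 3; total 3 bytes, alignment 1
cooldown at 0 (size 8, align 8) → ends 8
team at 8 (size 8, align 8) → ends 16
target at 16 (size 8, align 8) → ends 24
id at 24 (size 3, align 1) → ends 27
pad 1 to align 4 for vx
vx at 28 (size 4, align 4) → ends 32
z at 32 (size 72, align 8) → ends 104
ammo at 104 (size 1, align 1) → ends 105
pad 7 to align 8 for y
y at 112 (size 8, align 8) → ends 120
x at 120 (size 4, align 4) → ends 124
tail pad 4 to reach multiple of 8
total 128 bytes, alignment 8
— Config2 —
cooldown at 0 (size 8, align 8) → ends 8
vx at 8 (size 4, align 4) → ends 12
pad 4 to align 8 for team
team at 16 (size 8, align 8) → ends 24
target at 24 (size 8, align 8) → ends 32
ammo at 32 (size 1, align 1) → ends 33
pad 7 to align 8 for z
z at 40 (size 72, align 8) → ends 112
id at 112 (size 3, align 1) → ends 115
pad 1 to align 4 for x
x at 116 (size 4, align 4) → ends 120
y at 120 (size 8, align 8) → ends 128
total 128 bytes, alignment 8
128 − 128 = 0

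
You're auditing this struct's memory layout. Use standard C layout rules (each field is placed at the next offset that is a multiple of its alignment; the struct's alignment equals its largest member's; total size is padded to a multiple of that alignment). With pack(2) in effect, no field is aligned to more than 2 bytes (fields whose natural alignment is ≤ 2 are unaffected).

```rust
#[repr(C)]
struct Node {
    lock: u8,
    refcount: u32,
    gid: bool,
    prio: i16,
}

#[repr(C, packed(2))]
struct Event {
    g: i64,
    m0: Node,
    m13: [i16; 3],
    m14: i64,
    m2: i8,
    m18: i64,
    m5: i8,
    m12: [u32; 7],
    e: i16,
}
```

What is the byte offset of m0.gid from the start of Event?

16

Node: @0: lock [1B, align 1] → 1; +3 pad (align 4); @4: refcount [4B, align 4] → 8; @8: gid [1B, align 1] → 9; +1 pad (align 2); @10: prio [2B, align 2] → 12; size 12, align 4
@0: g [8B, align 2] → 8
@8: m0 [12B, align 2] → 20
within Node: gid at 8
8 + 8 = 16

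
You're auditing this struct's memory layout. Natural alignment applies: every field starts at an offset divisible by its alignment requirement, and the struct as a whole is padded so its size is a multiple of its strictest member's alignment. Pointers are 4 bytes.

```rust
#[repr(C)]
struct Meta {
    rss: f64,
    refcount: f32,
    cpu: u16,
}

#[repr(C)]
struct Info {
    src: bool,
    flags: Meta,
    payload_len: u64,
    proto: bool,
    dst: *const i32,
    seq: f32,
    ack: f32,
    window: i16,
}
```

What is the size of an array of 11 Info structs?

616

Meta: 0..8  rss  (8B, 8-aligned); 8..12  refcount  (4B, 4-aligned); 12..14  cpu  (2B, 2-aligned); 14..16  -- tail padding (2B); sizeof = 16, alignof = 8
0..1  src  (1B, 1-aligned)
1..8  -- padding (7B)
8..24  flags  (16B, 8-aligned)
24..32  payload_len  (8B, 8-aligned)
32..33  proto  (1B, 1-aligned)
33..36  -- padding (3B)
36..40  dst  (4B, 4-aligned)
40..44  seq  (4B, 4-aligned)
44..48  ack  (4B, 4-aligned)
48..50  window  (2B, 2-aligned)
50..56  -- tail padding (6B)
sizeof = 56, alignof = 8
array of 11: 11 × 56 = 616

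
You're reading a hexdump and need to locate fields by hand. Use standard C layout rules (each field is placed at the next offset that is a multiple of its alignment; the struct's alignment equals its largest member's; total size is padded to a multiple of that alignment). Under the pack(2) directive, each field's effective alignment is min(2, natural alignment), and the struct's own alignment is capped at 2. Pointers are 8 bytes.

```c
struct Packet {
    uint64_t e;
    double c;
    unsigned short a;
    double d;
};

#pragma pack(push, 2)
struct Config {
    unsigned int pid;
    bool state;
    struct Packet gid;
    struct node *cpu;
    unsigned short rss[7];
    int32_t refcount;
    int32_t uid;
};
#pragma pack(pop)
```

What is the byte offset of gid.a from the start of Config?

Packet: 0..8  e  (8B, 8-aligned); 8..16  c  (8B, 8-aligned); 16..18  a  (2B, 2-aligned); 18..24  -- padding (6B); 24..32  d  (8B, 8-aligned); sizeof = 32, alignof = 8
0..4  pid  (4B, 2-aligned)
4..5  state  (1B, 1-aligned)
5..6  -- padding (1B)
6..38  gid  (32B, 2-aligned)
within Packet: a at 16
6 + 16 = 22

22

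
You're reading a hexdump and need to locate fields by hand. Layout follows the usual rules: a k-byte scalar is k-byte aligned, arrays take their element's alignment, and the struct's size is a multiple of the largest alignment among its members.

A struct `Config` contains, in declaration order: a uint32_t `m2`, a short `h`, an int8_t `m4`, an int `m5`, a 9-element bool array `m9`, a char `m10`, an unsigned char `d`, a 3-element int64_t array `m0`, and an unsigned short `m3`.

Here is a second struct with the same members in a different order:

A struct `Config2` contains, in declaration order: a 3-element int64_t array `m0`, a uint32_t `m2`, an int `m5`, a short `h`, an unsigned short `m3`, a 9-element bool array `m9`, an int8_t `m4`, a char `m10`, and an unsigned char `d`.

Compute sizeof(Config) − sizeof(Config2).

@0: m2 [4B, align 4] → 4
@4: h [2B, align 2] → 6
@6: m4 [1B, align 1] → 7
+1 pad (align 4)
@8: m5 [4B, align 4] → 12
@12: m9 [9B, align 1] → 21
@21: m10 [1B, align 1] → 22
@22: d [1B, align 1] → 23
+1 pad (align 8)
@24: m0 [24B, align 8] → 48
@48: m3 [2B, align 2] → 50
+6 tail pad (align 8)
size 56, align 8
— Config2 —
@0: m0 [24B, align 8] → 24
@24: m2 [4B, align 4] → 28
@28: m5 [4B, align 4] → 32
@32: h [2B, align 2] → 34
@34: m3 [2B, align 2] → 36
@36: m9 [9B, align 1] → 45
@45: m4 [1B, align 1] → 46
@46: m10 [1B, align 1] → 47
@47: d [1B, align 1] → 48
size 48, align 8
56 − 48 = 8

8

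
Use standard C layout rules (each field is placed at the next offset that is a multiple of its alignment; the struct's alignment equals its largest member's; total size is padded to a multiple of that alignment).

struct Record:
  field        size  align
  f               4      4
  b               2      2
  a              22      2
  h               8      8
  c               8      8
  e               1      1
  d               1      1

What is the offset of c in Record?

f at 0 (size 4, align 4) → ends 4
b at 4 (size 2, align 2) → ends 6
a at 6 (size 22, align 2) → ends 28
pad 4 to align 8 for h
h at 32 (size 8, align 8) → ends 40
c at 40 (size 8, align 8) → ends 48

40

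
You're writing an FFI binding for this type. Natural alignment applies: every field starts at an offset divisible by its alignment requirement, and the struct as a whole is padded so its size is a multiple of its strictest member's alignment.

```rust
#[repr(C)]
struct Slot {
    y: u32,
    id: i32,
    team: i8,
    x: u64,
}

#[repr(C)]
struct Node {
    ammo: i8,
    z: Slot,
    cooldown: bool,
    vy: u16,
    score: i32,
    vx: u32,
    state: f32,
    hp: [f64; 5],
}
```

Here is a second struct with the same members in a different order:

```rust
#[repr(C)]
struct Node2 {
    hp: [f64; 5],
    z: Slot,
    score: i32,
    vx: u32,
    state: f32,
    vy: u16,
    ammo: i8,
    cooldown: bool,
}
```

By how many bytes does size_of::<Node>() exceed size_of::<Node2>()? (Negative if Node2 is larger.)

8

Slot: y at 0 (size 4, align 4) → ends 4; id at 4 (size 4, align 4) → ends 8; team at 8 (size 1, align 1) → ends 9; pad 7 to align 8 for x; x at 16 (size 8, align 8) → ends 24; total 24 bytes, alignment 8
ammo at 0 (size 1, align 1) → ends 1
pad 7 to align 8 for z
z at 8 (size 24, align 8) → ends 32
cooldown at 32 (size 1, align 1) → ends 33
pad 1 to align 2 for vy
vy at 34 (size 2, align 2) → ends 36
score at 36 (size 4, align 4) → ends 40
vx at 40 (size 4, align 4) → ends 44
state at 44 (size 4, align 4) → ends 48
hp at 48 (size 40, align 8) → ends 88
total 88 bytes, alignment 8
— Node2 —
hp at 0 (size 40, align 8) → ends 40
z at 40 (size 24, align 8) → ends 64
score at 64 (size 4, align 4) → ends 68
vx at 68 (size 4, align 4) → ends 72
state at 72 (size 4, align 4) → ends 76
vy at 76 (size 2, align 2) → ends 78
ammo at 78 (size 1, align 1) → ends 79
cooldown at 79 (size 1, align 1) → ends 80
total 80 bytes, alignment 8
88 − 80 = 8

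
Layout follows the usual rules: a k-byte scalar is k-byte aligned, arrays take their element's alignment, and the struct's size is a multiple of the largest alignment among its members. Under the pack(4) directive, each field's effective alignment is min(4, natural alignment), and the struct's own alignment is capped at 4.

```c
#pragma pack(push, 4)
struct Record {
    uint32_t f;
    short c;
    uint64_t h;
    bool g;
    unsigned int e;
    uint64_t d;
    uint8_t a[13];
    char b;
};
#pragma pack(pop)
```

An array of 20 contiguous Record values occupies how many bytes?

960

@0: f [4B, align 4] → 4
@4: c [2B, align 2] → 6
+2 pad (align 4)
@8: h [8B, align 4] → 16
@16: g [1B, align 1] → 17
+3 pad (align 4)
@20: e [4B, align 4] → 24
@24: d [8B, align 4] → 32
@32: a [13B, align 1] → 45
@45: b [1B, align 1] → 46
+2 tail pad (align 4)
size 48, align 4
array of 20: 20 × 48 = 960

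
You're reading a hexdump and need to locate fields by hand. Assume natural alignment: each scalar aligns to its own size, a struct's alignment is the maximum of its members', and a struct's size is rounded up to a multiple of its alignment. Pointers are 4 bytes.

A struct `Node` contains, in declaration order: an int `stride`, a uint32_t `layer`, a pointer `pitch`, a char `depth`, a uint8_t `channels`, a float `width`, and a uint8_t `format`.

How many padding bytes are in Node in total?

stride at 0 (size 4, align 4) → ends 4
layer at 4 (size 4, align 4) → ends 8
pitch at 8 (size 4, align 4) → ends 12
depth at 12 (size 1, align 1) → ends 13
channels at 13 (size 1, align 1) → ends 14
pad 2 to align 4 for width
width at 16 (size 4, align 4) → ends 20
format at 20 (size 1, align 1) → ends 21
tail pad 3 to reach multiple of 4
total 24 bytes, alignment 4
data bytes 19, size 24 → padding 5

5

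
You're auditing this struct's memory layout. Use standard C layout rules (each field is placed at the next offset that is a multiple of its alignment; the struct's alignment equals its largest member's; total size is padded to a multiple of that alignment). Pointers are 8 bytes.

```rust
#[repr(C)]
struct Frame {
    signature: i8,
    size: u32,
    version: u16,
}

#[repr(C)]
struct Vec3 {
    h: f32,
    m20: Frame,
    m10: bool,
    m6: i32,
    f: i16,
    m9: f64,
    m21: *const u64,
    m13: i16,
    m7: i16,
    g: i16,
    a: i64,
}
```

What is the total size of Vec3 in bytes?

64

Frame: 0..1  signature  (1B, 1-aligned); 1..4  -- padding (3B); 4..8  size  (4B, 4-aligned); 8..10  version  (2B, 2-aligned); 10..12  -- tail padding (2B); sizeof = 12, alignof = 4
0..4  h  (4B, 4-aligned)
4..16  m20  (12B, 4-aligned)
16..17  m10  (1B, 1-aligned)
17..20  -- padding (3B)
20..24  m6  (4B, 4-aligned)
24..26  f  (2B, 2-aligned)
26..32  -- padding (6B)
32..40  m9  (8B, 8-aligned)
40..48  m21  (8B, 8-aligned)
48..50  m13  (2B, 2-aligned)
50..52  m7  (2B, 2-aligned)
52..54  g  (2B, 2-aligned)
54..56  -- padding (2B)
56..64  a  (8B, 8-aligned)
sizeof = 64, alignof = 8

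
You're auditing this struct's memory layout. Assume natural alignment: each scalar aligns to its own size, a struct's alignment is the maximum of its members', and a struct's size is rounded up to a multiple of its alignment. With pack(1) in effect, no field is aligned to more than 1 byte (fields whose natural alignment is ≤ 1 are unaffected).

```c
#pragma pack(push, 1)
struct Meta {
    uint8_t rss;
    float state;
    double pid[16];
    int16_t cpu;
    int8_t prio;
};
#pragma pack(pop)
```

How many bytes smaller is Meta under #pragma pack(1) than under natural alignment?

8

natural layout:
  @0: rss [1B, align 1] → 1
  +3 pad (align 4)
  @4: state [4B, align 4] → 8
  @8: pid [128B, align 8] → 136
  @136: cpu [2B, align 2] → 138
  @138: prio [1B, align 1] → 139
  +5 tail pad (align 8)
  size 144, align 8
packed(1) layout:
  @0: rss [1B, align 1] → 1
  @1: state [4B, align 1] → 5
  @5: pid [128B, align 1] → 133
  @133: cpu [2B, align 1] → 135
  @135: prio [1B, align 1] → 136
  size 136, align 1
144 − 136 = 8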